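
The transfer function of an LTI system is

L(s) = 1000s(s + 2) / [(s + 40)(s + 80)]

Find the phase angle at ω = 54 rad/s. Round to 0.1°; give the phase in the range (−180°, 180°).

At s = jω = j54:
zero (s+2): 2 + j54 → |·| = √(2²+54²) = √2920 ≈ 54.037, ∠ = arctan(54/2) ≈ 87.88°
zero at origin: s = j54 → |·| = 54, ∠ = 90.00°
pole (s+40): 40 + j54 → |·| = √(40²+54²) = √4516 ≈ 67.201, ∠ = arctan(54/40) ≈ 53.47°
pole (s+80): 80 + j54 → |·| = √(80²+54²) = √9316 ≈ 96.519, ∠ = arctan(54/80) ≈ 34.02°
∠L = 177.88° − 87.49° = 90.39°

90.4°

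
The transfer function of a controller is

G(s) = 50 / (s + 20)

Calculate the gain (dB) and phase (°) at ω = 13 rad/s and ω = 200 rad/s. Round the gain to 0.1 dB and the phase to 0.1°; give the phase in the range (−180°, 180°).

ω = 13: 6.4 dB, -33.0°; ω = 200: -12.1 dB, -84.3°

At s = jω = j13:
pole (s+20): 20 + j13 → |·| = √(20²+13²) = √569 ≈ 23.854, ∠ = arctan(13/20) ≈ 33.02°
|G| = 50 / 23.854 ≈ 2.0961
Gain = 20 log₁₀(2.0961) ≈ 6.43 dB
∠G = 0.00° − 33.02° = -33.02°

At s = jω = j200:
pole (s+20): 20 + j200 → |·| = √(20²+200²) = √40400 ≈ 201, ∠ = arctan(200/20) ≈ 84.29°
|G| = 50 / 201 ≈ 0.24876
Gain = 20 log₁₀(0.24876) ≈ -12.08 dB
∠G = 0.00° − 84.29° = -84.29°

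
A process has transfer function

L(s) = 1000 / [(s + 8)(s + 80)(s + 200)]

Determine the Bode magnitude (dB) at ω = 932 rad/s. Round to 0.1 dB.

At s = jω = j932:
pole (s+8): 8 + j932 → |·| = √(8²+932²) = √868688 ≈ 932.03, ∠ = arctan(932/8) ≈ 89.51°
pole (s+80): 80 + j932 → |·| = √(80²+932²) = √875024 ≈ 935.43, ∠ = arctan(932/80) ≈ 85.09°
pole (s+200): 200 + j932 → |·| = √(200²+932²) = √908624 ≈ 953.22, ∠ = arctan(932/200) ≈ 77.89°
|L| = 1000 / 8.3106e+08 ≈ 1.2033e-06
Gain = 20 log₁₀(1.2033e-06) ≈ -118.39 dB

-118.4 dB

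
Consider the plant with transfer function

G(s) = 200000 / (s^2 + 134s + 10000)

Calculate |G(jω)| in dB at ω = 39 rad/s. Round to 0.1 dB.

At s = jω = j39:
quadratic: (j39)² + 134·j39 + 10000 = 8479 + j5226 → |·| ≈ 9960.1, ∠ ≈ 31.65°
|G| = 200000 / 9960.1 ≈ 20.08
Gain = 20 log₁₀(20.08) ≈ 26.06 dB

26.1 dB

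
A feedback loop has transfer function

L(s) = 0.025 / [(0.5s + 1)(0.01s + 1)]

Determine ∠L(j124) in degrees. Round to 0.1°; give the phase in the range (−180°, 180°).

-140.2°

At ω = 124 rad/s:
pole (1 + j124·0.5) = 1 + j62 → |·| ≈ 62.008, ∠ ≈ 89.08°
pole (1 + j124·0.01) = 1 + j1.24 → |·| ≈ 1.593, ∠ ≈ 51.12°
∠L = (0°) − (89.08° + 51.12°) = -140.20°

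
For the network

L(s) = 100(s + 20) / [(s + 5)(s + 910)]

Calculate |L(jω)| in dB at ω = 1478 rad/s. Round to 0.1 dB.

-24.8 dB

At s = jω = j1478:
zero (s+20): 20 + j1478 → |·| = √(20²+1478²) = √2184884 ≈ 1478.1, ∠ = arctan(1478/20) ≈ 89.22°
pole (s+5): 5 + j1478 → |·| = √(5²+1478²) = √2184509 ≈ 1478, ∠ = arctan(1478/5) ≈ 89.81°
pole (s+910): 910 + j1478 → |·| = √(910²+1478²) = √3012584 ≈ 1735.7, ∠ = arctan(1478/910) ≈ 58.38°
|L| = 100 · 1478.1 / 2.5654e+06 ≈ 0.057617
Gain = 20 log₁₀(0.057617) ≈ -24.79 dB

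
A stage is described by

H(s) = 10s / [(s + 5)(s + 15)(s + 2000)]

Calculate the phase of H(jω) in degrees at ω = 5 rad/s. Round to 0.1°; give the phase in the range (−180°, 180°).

At s = jω = j5:
zero at origin: s = j5 → |·| = 5, ∠ = 90.00°
pole (s+5): 5 + j5 → |·| = √(5²+5²) = √50 ≈ 7.0711, ∠ = arctan(5/5) ≈ 45.00°
pole (s+15): 15 + j5 → |·| = √(15²+5²) = √250 ≈ 15.811, ∠ = arctan(5/15) ≈ 18.43°
pole (s+2000): 2000 + j5 → |·| = √(2000²+5²) = √4000025 ≈ 2000, ∠ = arctan(5/2000) ≈ 0.14°
∠H = 90.00° − 63.57° = 26.43°

26.4°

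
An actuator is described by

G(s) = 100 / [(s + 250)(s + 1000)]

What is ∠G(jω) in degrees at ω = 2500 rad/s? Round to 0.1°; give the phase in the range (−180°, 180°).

At s = jω = j2500:
pole (s+250): 250 + j2500 → |·| = √(250²+2500²) = √6312500 ≈ 2512.5, ∠ = arctan(2500/250) ≈ 84.29°
pole (s+1000): 1000 + j2500 → |·| = √(1000²+2500²) = √7250000 ≈ 2692.6, ∠ = arctan(2500/1000) ≈ 68.20°
∠G = 0.00° − 152.49° = -152.49°

-152.5°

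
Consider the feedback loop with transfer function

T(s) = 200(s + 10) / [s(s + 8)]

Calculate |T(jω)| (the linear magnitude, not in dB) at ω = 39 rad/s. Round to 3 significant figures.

At s = jω = j39:
zero (s+10): 10 + j39 → |·| = √(10²+39²) = √1621 ≈ 40.262, ∠ = arctan(39/10) ≈ 75.62°
pole (s+8): 8 + j39 → |·| = √(8²+39²) = √1585 ≈ 39.812, ∠ = arctan(39/8) ≈ 78.41°
pole at origin: |s| = 39, ∠ = 90.00° (in denominator)
|T| = 200 · 40.262 / 1552.7 ≈ 5.1861

5.19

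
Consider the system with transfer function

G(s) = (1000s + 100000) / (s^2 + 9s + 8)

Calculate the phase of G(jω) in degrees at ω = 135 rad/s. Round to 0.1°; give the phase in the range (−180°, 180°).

Substitute s = j135:
Numerator: 1000(j135) + 100000 = 100000 + j135000
Denominator: (j135)^2 + 9(j135) + 8 = -18217 + j1215
|N| = √(100000² + 135000²) ≈ 1.68e+05, ∠N ≈ 53.47°
|D| = √(18217² + 1215²) ≈ 18257, ∠D ≈ 176.18°
∠G = 53.47° − 176.18° = -122.71°

-122.7°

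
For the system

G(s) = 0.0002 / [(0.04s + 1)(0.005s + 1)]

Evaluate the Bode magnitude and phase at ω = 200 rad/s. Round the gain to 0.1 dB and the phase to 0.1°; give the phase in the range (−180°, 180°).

-95.1 dB, -127.9°

At ω = 200 rad/s:
pole (1 + j200·0.04) = 1 + j8 → |·| ≈ 8.0623, ∠ ≈ 82.87°
pole (1 + j200·0.005) = 1 + j1 → |·| ≈ 1.4142, ∠ ≈ 45.00°
|G| = 0.0002 · 1 / (8.0623 · 1.4142) ≈ 1.7541e-05
Gain = 20 log₁₀(1.7541e-05) ≈ -95.12 dB
∠G = (0°) − (82.87° + 45.00°) = -127.87°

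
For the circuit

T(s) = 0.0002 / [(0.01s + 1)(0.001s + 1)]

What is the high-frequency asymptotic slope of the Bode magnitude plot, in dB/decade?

Each pole contributes −20 dB/decade at high frequency; each zero contributes +20 dB/decade.
Net: 0 zero(s) − 2 pole(s) → -40 dB/decade.

-40 dB/decade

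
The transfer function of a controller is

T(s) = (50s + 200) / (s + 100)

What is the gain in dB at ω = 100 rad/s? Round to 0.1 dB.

31.0 dB

Substitute s = j100:
Numerator: 50(j100) + 200 = 200 + j5000
Denominator: (j100) + 100 = 100 + j100
|N| = √(200² + 5000²) ≈ 5004, ∠N ≈ 87.71°
|D| = √(100² + 100²) ≈ 141.42, ∠D ≈ 45.00°
|T| = 5004 / 141.42 ≈ 35.384
Gain = 20 log₁₀(35.384) ≈ 30.98 dB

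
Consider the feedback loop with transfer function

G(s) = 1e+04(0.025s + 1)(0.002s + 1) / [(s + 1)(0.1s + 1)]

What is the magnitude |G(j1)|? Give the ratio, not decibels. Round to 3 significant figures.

At ω = 1 rad/s:
zero (1 + j1·0.025) = 1 + j0.025 → |·| ≈ 1.0003, ∠ ≈ 1.43°
zero (1 + j1·0.002) = 1 + j0.002 → |·| ≈ 1, ∠ ≈ 0.11°
pole (1 + j1·1) = 1 + j1 → |·| ≈ 1.4142, ∠ ≈ 45.00°
pole (1 + j1·0.1) = 1 + j0.1 → |·| ≈ 1.005, ∠ ≈ 5.71°
|G| = 1e+04 · 1.0003 · 1 / (1.4142 · 1.005) ≈ 7038.1

7.04e+03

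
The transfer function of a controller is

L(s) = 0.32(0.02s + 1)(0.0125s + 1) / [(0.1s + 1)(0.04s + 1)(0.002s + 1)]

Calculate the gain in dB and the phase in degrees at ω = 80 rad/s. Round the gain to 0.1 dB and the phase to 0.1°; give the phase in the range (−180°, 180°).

-30.1 dB, -61.6°

At ω = 80 rad/s:
zero (1 + j80·0.02) = 1 + j1.6 → |·| ≈ 1.8868, ∠ ≈ 57.99°
zero (1 + j80·0.0125) = 1 + j1 → |·| ≈ 1.4142, ∠ ≈ 45.00°
pole (1 + j80·0.1) = 1 + j8 → |·| ≈ 8.0623, ∠ ≈ 82.87°
pole (1 + j80·0.04) = 1 + j3.2 → |·| ≈ 3.3526, ∠ ≈ 72.65°
pole (1 + j80·0.002) = 1 + j0.16 → |·| ≈ 1.0127, ∠ ≈ 9.09°
|L| = 0.32 · 1.8868 · 1.4142 / (8.0623 · 3.3526 · 1.0127) ≈ 0.031194
Gain = 20 log₁₀(0.031194) ≈ -30.12 dB
∠L = (57.99° + 45.00°) − (82.87° + 72.65° + 9.09°) = -61.62°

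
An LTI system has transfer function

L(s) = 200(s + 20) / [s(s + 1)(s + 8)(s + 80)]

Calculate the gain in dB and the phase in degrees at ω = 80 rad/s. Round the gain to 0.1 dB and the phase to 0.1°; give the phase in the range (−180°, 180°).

At s = jω = j80:
zero (s+20): 20 + j80 → |·| = √(20²+80²) = √6800 ≈ 82.462, ∠ = arctan(80/20) ≈ 75.96°
pole (s+1): 1 + j80 → |·| = √(1²+80²) = √6401 ≈ 80.006, ∠ = arctan(80/1) ≈ 89.28°
pole (s+8): 8 + j80 → |·| = √(8²+80²) = √6464 ≈ 80.399, ∠ = arctan(80/8) ≈ 84.29°
pole (s+80): 80 + j80 → |·| = √(80²+80²) = √12800 ≈ 113.14, ∠ = arctan(80/80) ≈ 45.00°
pole at origin: |s| = 80, ∠ = 90.00° (in denominator)
|L| = 200 · 82.462 / 5.8221e+07 ≈ 0.00028327
Gain = 20 log₁₀(0.00028327) ≈ -70.96 dB
∠L = 75.96° − 308.57° = -232.61° ≡ 127.39° (principal value)

-71.0 dB, 127.4°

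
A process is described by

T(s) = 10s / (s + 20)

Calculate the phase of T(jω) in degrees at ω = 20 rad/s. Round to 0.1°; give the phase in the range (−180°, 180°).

At s = jω = j20:
zero at origin: s = j20 → |·| = 20, ∠ = 90.00°
pole (s+20): 20 + j20 → |·| = √(20²+20²) = √800 ≈ 28.284, ∠ = arctan(20/20) ≈ 45.00°
∠T = 90.00° − 45.00° = 45.00°

45.0°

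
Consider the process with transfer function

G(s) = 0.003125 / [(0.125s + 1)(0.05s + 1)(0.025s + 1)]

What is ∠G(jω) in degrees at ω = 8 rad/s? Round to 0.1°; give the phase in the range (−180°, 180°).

At ω = 8 rad/s:
pole (1 + j8·0.125) = 1 + j1 → |·| ≈ 1.4142, ∠ ≈ 45.00°
pole (1 + j8·0.05) = 1 + j0.4 → |·| ≈ 1.077, ∠ ≈ 21.80°
pole (1 + j8·0.025) = 1 + j0.2 → |·| ≈ 1.0198, ∠ ≈ 11.31°
∠G = (0°) − (45.00° + 21.80° + 11.31°) = -78.11°

-78.1°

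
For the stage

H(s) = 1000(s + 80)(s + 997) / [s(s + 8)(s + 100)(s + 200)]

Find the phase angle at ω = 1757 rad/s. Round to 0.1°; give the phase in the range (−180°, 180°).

At s = jω = j1757:
zero (s+80): 80 + j1757 → |·| = √(80²+1757²) = √3093449 ≈ 1758.8, ∠ = arctan(1757/80) ≈ 87.39°
zero (s+997): 997 + j1757 → |·| = √(997²+1757²) = √4081058 ≈ 2020.2, ∠ = arctan(1757/997) ≈ 60.43°
pole (s+8): 8 + j1757 → |·| = √(8²+1757²) = √3087113 ≈ 1757, ∠ = arctan(1757/8) ≈ 89.74°
pole (s+100): 100 + j1757 → |·| = √(100²+1757²) = √3097049 ≈ 1759.8, ∠ = arctan(1757/100) ≈ 86.74°
pole (s+200): 200 + j1757 → |·| = √(200²+1757²) = √3127049 ≈ 1768.3, ∠ = arctan(1757/200) ≈ 83.51°
pole at origin: |s| = 1757, ∠ = 90.00° (in denominator)
∠H = 147.82° − 349.99° = -202.17° ≡ 157.83° (principal value)

157.8°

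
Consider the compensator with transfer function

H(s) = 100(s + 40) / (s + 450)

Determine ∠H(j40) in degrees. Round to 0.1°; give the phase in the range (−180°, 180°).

39.9°

At s = jω = j40:
zero (s+40): 40 + j40 → |·| = √(40²+40²) = √3200 ≈ 56.569, ∠ = arctan(40/40) ≈ 45.00°
pole (s+450): 450 + j40 → |·| = √(450²+40²) = √204100 ≈ 451.77, ∠ = arctan(40/450) ≈ 5.08°
∠H = 45.00° − 5.08° = 39.92°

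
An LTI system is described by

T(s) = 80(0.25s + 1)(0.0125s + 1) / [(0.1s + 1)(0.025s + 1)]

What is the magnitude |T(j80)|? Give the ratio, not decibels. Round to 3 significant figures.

126

At ω = 80 rad/s:
zero (1 + j80·0.25) = 1 + j20 → |·| ≈ 20.025, ∠ ≈ 87.14°
zero (1 + j80·0.0125) = 1 + j1 → |·| ≈ 1.4142, ∠ ≈ 45.00°
pole (1 + j80·0.1) = 1 + j8 → |·| ≈ 8.0623, ∠ ≈ 82.87°
pole (1 + j80·0.025) = 1 + j2 → |·| ≈ 2.2361, ∠ ≈ 63.43°
|T| = 80 · 20.025 · 1.4142 / (8.0623 · 2.2361) ≈ 125.67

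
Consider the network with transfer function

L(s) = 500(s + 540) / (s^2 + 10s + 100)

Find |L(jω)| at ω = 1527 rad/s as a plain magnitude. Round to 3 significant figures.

At s = jω = j1527:
zero (s+540): 540 + j1527 → |·| = √(540²+1527²) = √2623329 ≈ 1619.7, ∠ = arctan(1527/540) ≈ 70.52°
quadratic: (j1527)² + 10·j1527 + 100 = -2331629 + j15270 → |·| ≈ 2.3317e+06, ∠ ≈ 179.62°
|L| = 500 · 1619.7 / 2.3317e+06 ≈ 0.34732

0.347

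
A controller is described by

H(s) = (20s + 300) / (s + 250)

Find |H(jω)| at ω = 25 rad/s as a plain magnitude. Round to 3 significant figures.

Substitute s = j25:
Numerator: 20(j25) + 300 = 300 + j500
Denominator: (j25) + 250 = 250 + j25
|N| = √(300² + 500²) ≈ 583.1, ∠N ≈ 59.04°
|D| = √(250² + 25²) ≈ 251.25, ∠D ≈ 5.71°
|H| = 583.1 / 251.25 ≈ 2.3208

2.32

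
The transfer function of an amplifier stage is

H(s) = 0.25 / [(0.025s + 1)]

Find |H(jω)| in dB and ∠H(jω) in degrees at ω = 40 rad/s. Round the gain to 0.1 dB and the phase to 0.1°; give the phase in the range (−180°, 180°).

-15.1 dB, -45.0°

At ω = 40 rad/s:
pole (1 + j40·0.025) = 1 + j1 → |·| ≈ 1.4142, ∠ ≈ 45.00°
|H| = 0.25 · 1 / (1.4142) ≈ 0.17678
Gain = 20 log₁₀(0.17678) ≈ -15.05 dB
∠H = (0°) − (45.00°) = -45.00°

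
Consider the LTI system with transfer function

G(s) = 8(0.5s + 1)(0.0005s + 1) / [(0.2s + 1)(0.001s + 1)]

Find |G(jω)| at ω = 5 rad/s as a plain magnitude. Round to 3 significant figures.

At ω = 5 rad/s:
zero (1 + j5·0.5) = 1 + j2.5 → |·| ≈ 2.6926, ∠ ≈ 68.20°
zero (1 + j5·0.0005) = 1 + j0.0025 → |·| ≈ 1, ∠ ≈ 0.14°
pole (1 + j5·0.2) = 1 + j1 → |·| ≈ 1.4142, ∠ ≈ 45.00°
pole (1 + j5·0.001) = 1 + j0.005 → |·| ≈ 1, ∠ ≈ 0.29°
|G| = 8 · 2.6926 · 1 / (1.4142 · 1) ≈ 15.232

15.2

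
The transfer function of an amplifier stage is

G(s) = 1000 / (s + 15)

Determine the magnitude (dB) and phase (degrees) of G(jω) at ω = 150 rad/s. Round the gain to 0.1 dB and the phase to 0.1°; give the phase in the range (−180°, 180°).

At s = jω = j150:
pole (s+15): 15 + j150 → |·| = √(15²+150²) = √22725 ≈ 150.75, ∠ = arctan(150/15) ≈ 84.29°
|G| = 1000 / 150.75 ≈ 6.6335
Gain = 20 log₁₀(6.6335) ≈ 16.43 dB
∠G = 0.00° − 84.29° = -84.29°

16.4 dB, -84.3°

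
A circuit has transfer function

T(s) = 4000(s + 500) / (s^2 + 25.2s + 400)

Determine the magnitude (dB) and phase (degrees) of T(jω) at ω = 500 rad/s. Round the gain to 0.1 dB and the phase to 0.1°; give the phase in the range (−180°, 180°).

21.1 dB, -132.1°

At s = jω = j500:
zero (s+500): 500 + j500 → |·| = √(500²+500²) = √500000 ≈ 707.11, ∠ = arctan(500/500) ≈ 45.00°
quadratic: (j500)² + 25.2·j500 + 400 = -249600 + j12600 → |·| ≈ 2.4992e+05, ∠ ≈ 177.11°
|T| = 4000 · 707.11 / 2.4992e+05 ≈ 11.317
Gain = 20 log₁₀(11.317) ≈ 21.07 dB
∠T = 45.00° − 177.11° = -132.11°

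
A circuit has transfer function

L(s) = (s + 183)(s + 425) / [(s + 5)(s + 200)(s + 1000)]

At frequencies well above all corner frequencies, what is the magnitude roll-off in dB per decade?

Each pole contributes −20 dB/decade at high frequency; each zero contributes +20 dB/decade.
Net: 2 zero(s) − 3 pole(s) → -20 dB/decade.

-20 dB/decade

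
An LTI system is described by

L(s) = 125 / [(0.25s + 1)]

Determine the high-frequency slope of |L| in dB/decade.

-20 dB/decade

Each pole contributes −20 dB/decade at high frequency; each zero contributes +20 dB/decade.
Net: 0 zero(s) − 1 pole(s) → -20 dB/decade.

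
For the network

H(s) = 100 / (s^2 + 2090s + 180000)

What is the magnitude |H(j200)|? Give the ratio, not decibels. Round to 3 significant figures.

Substitute s = j200:
Numerator: 100 = 100 + j0
Denominator: (j200)^2 + 2090(j200) + 180000 = 140000 + j418000
|N| = √(100² + 0²) ≈ 100, ∠N ≈ 0.00°
|D| = √(140000² + 418000²) ≈ 4.4082e+05, ∠D ≈ 71.48°
|H| = 100 / 4.4082e+05 ≈ 0.00022685

0.000227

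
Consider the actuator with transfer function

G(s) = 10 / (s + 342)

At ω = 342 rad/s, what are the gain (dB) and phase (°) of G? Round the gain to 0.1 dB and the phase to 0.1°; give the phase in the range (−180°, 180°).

-33.7 dB, -45.0°

At s = jω = j342:
pole (s+342): 342 + j342 → |·| = √(342²+342²) = √233928 ≈ 483.66, ∠ = arctan(342/342) ≈ 45.00°
|G| = 10 / 483.66 ≈ 0.020676
Gain = 20 log₁₀(0.020676) ≈ -33.69 dB
∠G = 0.00° − 45.00° = -45.00°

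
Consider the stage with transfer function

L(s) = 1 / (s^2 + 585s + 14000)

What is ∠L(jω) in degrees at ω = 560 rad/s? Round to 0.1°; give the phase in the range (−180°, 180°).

-132.4°

Substitute s = j560:
Numerator: 1 = 1 + j0
Denominator: (j560)^2 + 585(j560) + 14000 = -299600 + j327600
|N| = √(1² + 0²) ≈ 1, ∠N ≈ 0.00°
|D| = √(299600² + 327600²) ≈ 4.4394e+05, ∠D ≈ 132.44°
∠L = 0.00° − 132.44° = -132.44°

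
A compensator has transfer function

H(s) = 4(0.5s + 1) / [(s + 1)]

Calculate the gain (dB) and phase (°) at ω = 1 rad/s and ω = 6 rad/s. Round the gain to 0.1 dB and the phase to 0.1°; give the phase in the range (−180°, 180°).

ω = 1: 10.0 dB, -18.4°; ω = 6: 6.4 dB, -9.0°

At ω = 1 rad/s:
zero (1 + j1·0.5) = 1 + j0.5 → |·| ≈ 1.118, ∠ ≈ 26.57°
pole (1 + j1·1) = 1 + j1 → |·| ≈ 1.4142, ∠ ≈ 45.00°
|H| = 4 · 1.118 / (1.4142) ≈ 3.1622
Gain = 20 log₁₀(3.1622) ≈ 10.00 dB
∠H = (26.57°) − (45.00°) = -18.43°

At ω = 6 rad/s:
zero (1 + j6·0.5) = 1 + j3 → |·| ≈ 3.1623, ∠ ≈ 71.57°
pole (1 + j6·1) = 1 + j6 → |·| ≈ 6.0828, ∠ ≈ 80.54°
|H| = 4 · 3.1623 / (6.0828) ≈ 2.0795
Gain = 20 log₁₀(2.0795) ≈ 6.36 dB
∠H = (71.57°) − (80.54°) = -8.97°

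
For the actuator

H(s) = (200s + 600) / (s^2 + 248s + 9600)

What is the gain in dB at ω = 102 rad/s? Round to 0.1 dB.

Substitute s = j102:
Numerator: 200(j102) + 600 = 600 + j20400
Denominator: (j102)^2 + 248(j102) + 9600 = -804 + j25296
|N| = √(600² + 20400²) ≈ 20409, ∠N ≈ 88.32°
|D| = √(804² + 25296²) ≈ 25309, ∠D ≈ 91.82°
|H| = 20409 / 25309 ≈ 0.80639
Gain = 20 log₁₀(0.80639) ≈ -1.87 dB

-1.9 dB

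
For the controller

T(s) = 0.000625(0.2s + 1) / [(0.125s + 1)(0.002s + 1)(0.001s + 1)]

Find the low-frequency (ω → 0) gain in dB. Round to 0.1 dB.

-64.1 dB

T(0) = 0.000625 · 1 / 1 = 0.000625
20 log₁₀(0.000625) ≈ -64.08 dB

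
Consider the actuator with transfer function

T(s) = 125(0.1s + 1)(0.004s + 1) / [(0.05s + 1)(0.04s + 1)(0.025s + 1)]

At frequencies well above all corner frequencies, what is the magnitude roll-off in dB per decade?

-20 dB/decade

Each pole contributes −20 dB/decade at high frequency; each zero contributes +20 dB/decade.
Net: 2 zero(s) − 3 pole(s) → -20 dB/decade.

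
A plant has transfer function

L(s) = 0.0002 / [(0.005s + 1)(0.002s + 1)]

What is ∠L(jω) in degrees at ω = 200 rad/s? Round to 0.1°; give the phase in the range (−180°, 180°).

-66.8°

At ω = 200 rad/s:
pole (1 + j200·0.005) = 1 + j1 → |·| ≈ 1.4142, ∠ ≈ 45.00°
pole (1 + j200·0.002) = 1 + j0.4 → |·| ≈ 1.077, ∠ ≈ 21.80°
∠L = (0°) − (45.00° + 21.80°) = -66.80°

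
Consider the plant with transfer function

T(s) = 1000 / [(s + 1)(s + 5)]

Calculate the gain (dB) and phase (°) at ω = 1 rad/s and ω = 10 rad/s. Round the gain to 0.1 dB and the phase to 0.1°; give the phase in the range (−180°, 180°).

At s = jω = j1:
pole (s+1): 1 + j1 → |·| = √(1²+1²) = √2 ≈ 1.4142, ∠ = arctan(1/1) ≈ 45.00°
pole (s+5): 5 + j1 → |·| = √(5²+1²) = √26 ≈ 5.099, ∠ = arctan(1/5) ≈ 11.31°
|T| = 1000 / 7.211 ≈ 138.68
Gain = 20 log₁₀(138.68) ≈ 42.84 dB
∠T = 0.00° − 56.31° = -56.31°

At s = jω = j10:
pole (s+1): 1 + j10 → |·| = √(1²+10²) = √101 ≈ 10.05, ∠ = arctan(10/1) ≈ 84.29°
pole (s+5): 5 + j10 → |·| = √(5²+10²) = √125 ≈ 11.18, ∠ = arctan(10/5) ≈ 63.43°
|T| = 1000 / 112.36 ≈ 8.9
Gain = 20 log₁₀(8.9) ≈ 18.99 dB
∠T = 0.00° − 147.72° = -147.72°

ω = 1: 42.8 dB, -56.3°; ω = 10: 19.0 dB, -147.7°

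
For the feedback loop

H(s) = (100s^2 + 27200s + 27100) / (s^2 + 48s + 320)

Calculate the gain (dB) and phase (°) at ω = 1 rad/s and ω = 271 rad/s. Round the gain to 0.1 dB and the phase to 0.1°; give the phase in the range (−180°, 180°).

ω = 1: 41.5 dB, 36.7°; ω = 271: 42.9 dB, -35.1°

Substitute s = j1:
Numerator: 100(j1)^2 + 27200(j1) + 27100 = 27000 + j27200
Denominator: (j1)^2 + 48(j1) + 320 = 319 + j48
|N| = √(27000² + 27200²) ≈ 38325, ∠N ≈ 45.21°
|D| = √(319² + 48²) ≈ 322.59, ∠D ≈ 8.56°
|H| = 38325 / 322.59 ≈ 118.8
Gain = 20 log₁₀(118.8) ≈ 41.50 dB
∠H = 45.21° − 8.56° = 36.65°

Substitute s = j271:
Numerator: 100(j271)^2 + 27200(j271) + 27100 = -7317000 + j7371200
Denominator: (j271)^2 + 48(j271) + 320 = -73121 + j13008
|N| = √(7317000² + 7371200²) ≈ 1.0386e+07, ∠N ≈ 134.79°
|D| = √(73121² + 13008²) ≈ 74269, ∠D ≈ 169.91°
|H| = 1.0386e+07 / 74269 ≈ 139.84
Gain = 20 log₁₀(139.84) ≈ 42.91 dB
∠H = 134.79° − 169.91° = -35.12°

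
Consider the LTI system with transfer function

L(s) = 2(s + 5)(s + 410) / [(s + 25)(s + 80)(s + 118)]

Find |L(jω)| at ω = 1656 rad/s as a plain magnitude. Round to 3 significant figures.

At s = jω = j1656:
zero (s+5): 5 + j1656 → |·| = √(5²+1656²) = √2742361 ≈ 1656, ∠ = arctan(1656/5) ≈ 89.83°
zero (s+410): 410 + j1656 → |·| = √(410²+1656²) = √2910436 ≈ 1706, ∠ = arctan(1656/410) ≈ 76.09°
pole (s+25): 25 + j1656 → |·| = √(25²+1656²) = √2742961 ≈ 1656.2, ∠ = arctan(1656/25) ≈ 89.14°
pole (s+80): 80 + j1656 → |·| = √(80²+1656²) = √2748736 ≈ 1657.9, ∠ = arctan(1656/80) ≈ 87.23°
pole (s+118): 118 + j1656 → |·| = √(118²+1656²) = √2756260 ≈ 1660.2, ∠ = arctan(1656/118) ≈ 85.92°
|L| = 2 · 2.8251e+06 / 4.5586e+09 ≈ 0.0012395

0.00124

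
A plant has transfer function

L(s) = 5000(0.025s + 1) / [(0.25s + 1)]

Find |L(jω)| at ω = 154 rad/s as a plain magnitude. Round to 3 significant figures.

At ω = 154 rad/s:
zero (1 + j154·0.025) = 1 + j3.85 → |·| ≈ 3.9778, ∠ ≈ 75.44°
pole (1 + j154·0.25) = 1 + j38.5 → |·| ≈ 38.513, ∠ ≈ 88.51°
|L| = 5000 · 3.9778 / (38.513) ≈ 516.42

516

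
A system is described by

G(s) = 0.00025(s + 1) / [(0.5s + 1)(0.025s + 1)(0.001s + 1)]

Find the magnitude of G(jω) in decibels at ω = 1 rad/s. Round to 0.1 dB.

-70.0 dB

At ω = 1 rad/s:
zero (1 + j1·1) = 1 + j1 → |·| ≈ 1.4142, ∠ ≈ 45.00°
pole (1 + j1·0.5) = 1 + j0.5 → |·| ≈ 1.118, ∠ ≈ 26.57°
pole (1 + j1·0.025) = 1 + j0.025 → |·| ≈ 1.0003, ∠ ≈ 1.43°
pole (1 + j1·0.001) = 1 + j0.001 → |·| ≈ 1, ∠ ≈ 0.06°
|G| = 0.00025 · 1.4142 / (1.118 · 1.0003 · 1) ≈ 0.00031614
Gain = 20 log₁₀(0.00031614) ≈ -70.00 dB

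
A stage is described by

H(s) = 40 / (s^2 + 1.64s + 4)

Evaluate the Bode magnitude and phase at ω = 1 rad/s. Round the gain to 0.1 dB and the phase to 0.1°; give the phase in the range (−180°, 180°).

21.4 dB, -28.7°

At s = jω = j1:
quadratic: (j1)² + 1.64·j1 + 4 = 3 + j1.64 → |·| ≈ 3.419, ∠ ≈ 28.66°
|H| = 40 / 3.419 ≈ 11.699
Gain = 20 log₁₀(11.699) ≈ 21.36 dB
∠H = 0.00° − 28.66° = -28.66°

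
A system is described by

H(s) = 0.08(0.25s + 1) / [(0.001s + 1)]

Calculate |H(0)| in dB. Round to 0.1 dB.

-21.9 dB

H(0) = 0.08 · 1 / 1 = 0.08
20 log₁₀(0.08) ≈ -21.94 dB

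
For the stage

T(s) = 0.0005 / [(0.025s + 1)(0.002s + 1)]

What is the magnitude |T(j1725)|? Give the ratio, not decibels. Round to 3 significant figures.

At ω = 1725 rad/s:
pole (1 + j1725·0.025) = 1 + j43.125 → |·| ≈ 43.137, ∠ ≈ 88.67°
pole (1 + j1725·0.002) = 1 + j3.45 → |·| ≈ 3.592, ∠ ≈ 73.84°
|T| = 0.0005 · 1 / (43.137 · 3.592) ≈ 3.2269e-06

3.23e-06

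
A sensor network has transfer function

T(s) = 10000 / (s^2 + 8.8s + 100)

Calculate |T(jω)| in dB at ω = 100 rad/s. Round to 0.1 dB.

0.1 dB

At s = jω = j100:
quadratic: (j100)² + 8.8·j100 + 100 = -9900 + j880 → |·| ≈ 9939, ∠ ≈ 174.92°
|T| = 10000 / 9939 ≈ 1.0061
Gain = 20 log₁₀(1.0061) ≈ 0.05 dB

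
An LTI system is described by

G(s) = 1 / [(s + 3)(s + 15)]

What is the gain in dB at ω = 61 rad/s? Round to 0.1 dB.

At s = jω = j61:
pole (s+3): 3 + j61 → |·| = √(3²+61²) = √3730 ≈ 61.074, ∠ = arctan(61/3) ≈ 87.18°
pole (s+15): 15 + j61 → |·| = √(15²+61²) = √3946 ≈ 62.817, ∠ = arctan(61/15) ≈ 76.18°
|G| = 1 / 3836.5 ≈ 0.00026065
Gain = 20 log₁₀(0.00026065) ≈ -71.68 dB

-71.7 dB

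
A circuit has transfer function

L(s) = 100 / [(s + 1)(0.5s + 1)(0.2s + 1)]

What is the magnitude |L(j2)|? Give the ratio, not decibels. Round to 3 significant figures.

At ω = 2 rad/s:
pole (1 + j2·1) = 1 + j2 → |·| ≈ 2.2361, ∠ ≈ 63.43°
pole (1 + j2·0.5) = 1 + j1 → |·| ≈ 1.4142, ∠ ≈ 45.00°
pole (1 + j2·0.2) = 1 + j0.4 → |·| ≈ 1.077, ∠ ≈ 21.80°
|L| = 100 · 1 / (2.2361 · 1.4142 · 1.077) ≈ 29.362

29.4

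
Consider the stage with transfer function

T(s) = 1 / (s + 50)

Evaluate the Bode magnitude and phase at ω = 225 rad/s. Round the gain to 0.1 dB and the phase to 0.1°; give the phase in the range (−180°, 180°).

At s = jω = j225:
pole (s+50): 50 + j225 → |·| = √(50²+225²) = √53125 ≈ 230.49, ∠ = arctan(225/50) ≈ 77.47°
|T| = 1 / 230.49 ≈ 0.0043386
Gain = 20 log₁₀(0.0043386) ≈ -47.25 dB
∠T = 0.00° − 77.47° = -77.47°

-47.3 dB, -77.5°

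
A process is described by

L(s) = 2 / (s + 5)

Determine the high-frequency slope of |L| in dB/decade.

-20 dB/decade

Each pole contributes −20 dB/decade at high frequency; each zero contributes +20 dB/decade.
Net: 0 zero(s) − 1 pole(s) → -20 dB/decade.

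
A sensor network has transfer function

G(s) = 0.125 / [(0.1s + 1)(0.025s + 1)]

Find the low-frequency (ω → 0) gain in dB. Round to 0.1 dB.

-18.1 dB

G(0) = 0.125 · 1 / 1 = 0.125
20 log₁₀(0.125) ≈ -18.06 dB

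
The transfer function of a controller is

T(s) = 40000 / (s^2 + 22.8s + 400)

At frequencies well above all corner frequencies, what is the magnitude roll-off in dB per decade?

-40 dB/decade

Each pole contributes −20 dB/decade at high frequency; each zero contributes +20 dB/decade.
Net: 0 zero(s) − 2 pole(s) → -40 dB/decade.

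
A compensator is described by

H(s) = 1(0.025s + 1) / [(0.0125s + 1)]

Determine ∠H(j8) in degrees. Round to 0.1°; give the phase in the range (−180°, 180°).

At ω = 8 rad/s:
zero (1 + j8·0.025) = 1 + j0.2 → |·| ≈ 1.0198, ∠ ≈ 11.31°
pole (1 + j8·0.0125) = 1 + j0.1 → |·| ≈ 1.005, ∠ ≈ 5.71°
∠H = (11.31°) − (5.71°) = 5.60°

5.6°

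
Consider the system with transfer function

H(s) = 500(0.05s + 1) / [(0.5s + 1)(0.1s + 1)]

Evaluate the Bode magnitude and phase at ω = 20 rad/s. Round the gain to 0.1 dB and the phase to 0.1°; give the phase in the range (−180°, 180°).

30.0 dB, -102.7°

At ω = 20 rad/s:
zero (1 + j20·0.05) = 1 + j1 → |·| ≈ 1.4142, ∠ ≈ 45.00°
pole (1 + j20·0.5) = 1 + j10 → |·| ≈ 10.05, ∠ ≈ 84.29°
pole (1 + j20·0.1) = 1 + j2 → |·| ≈ 2.2361, ∠ ≈ 63.43°
|H| = 500 · 1.4142 / (10.05 · 2.2361) ≈ 31.465
Gain = 20 log₁₀(31.465) ≈ 29.96 dB
∠H = (45.00°) − (84.29° + 63.43°) = -102.72°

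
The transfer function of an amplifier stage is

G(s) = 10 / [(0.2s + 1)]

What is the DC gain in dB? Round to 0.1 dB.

G(0) = 10 · 1 / 1 = 10
20 log₁₀(10) ≈ 20.00 dB

20.0 dB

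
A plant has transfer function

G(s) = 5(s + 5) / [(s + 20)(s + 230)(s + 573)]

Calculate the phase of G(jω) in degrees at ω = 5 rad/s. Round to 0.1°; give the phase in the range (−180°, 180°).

29.2°

At s = jω = j5:
zero (s+5): 5 + j5 → |·| = √(5²+5²) = √50 ≈ 7.0711, ∠ = arctan(5/5) ≈ 45.00°
pole (s+20): 20 + j5 → |·| = √(20²+5²) = √425 ≈ 20.616, ∠ = arctan(5/20) ≈ 14.04°
pole (s+230): 230 + j5 → |·| = √(230²+5²) = √52925 ≈ 230.05, ∠ = arctan(5/230) ≈ 1.25°
pole (s+573): 573 + j5 → |·| = √(573²+5²) = √328354 ≈ 573.02, ∠ = arctan(5/573) ≈ 0.50°
∠G = 45.00° − 15.79° = 29.21°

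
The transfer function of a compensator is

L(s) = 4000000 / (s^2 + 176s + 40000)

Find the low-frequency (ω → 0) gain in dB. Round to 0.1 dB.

40.0 dB

L(0) = 4000000 / 40000 = 100
20 log₁₀(100) ≈ 40.00 dB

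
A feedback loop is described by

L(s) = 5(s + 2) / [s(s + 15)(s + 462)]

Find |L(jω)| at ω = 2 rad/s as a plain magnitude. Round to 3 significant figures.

0.00101

At s = jω = j2:
zero (s+2): 2 + j2 → |·| = √(2²+2²) = √8 ≈ 2.8284, ∠ = arctan(2/2) ≈ 45.00°
pole (s+15): 15 + j2 → |·| = √(15²+2²) = √229 ≈ 15.133, ∠ = arctan(2/15) ≈ 7.59°
pole (s+462): 462 + j2 → |·| = √(462²+2²) = √213448 ≈ 462, ∠ = arctan(2/462) ≈ 0.25°
pole at origin: |s| = 2, ∠ = 90.00° (in denominator)
|L| = 5 · 2.8284 / 13983 ≈ 0.0010114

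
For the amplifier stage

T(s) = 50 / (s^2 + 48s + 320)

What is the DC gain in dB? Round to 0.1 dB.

T(0) = 50 / 320 = 0.15625
20 log₁₀(0.15625) ≈ -16.12 dB

-16.1 dB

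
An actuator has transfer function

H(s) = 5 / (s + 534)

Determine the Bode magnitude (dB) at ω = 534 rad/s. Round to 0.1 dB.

Substitute s = j534:
Numerator: 5 = 5 + j0
Denominator: (j534) + 534 = 534 + j534
|N| = √(5² + 0²) ≈ 5, ∠N ≈ 0.00°
|D| = √(534² + 534²) ≈ 755.19, ∠D ≈ 45.00°
|H| = 5 / 755.19 ≈ 0.0066209
Gain = 20 log₁₀(0.0066209) ≈ -43.58 dB

-43.6 dB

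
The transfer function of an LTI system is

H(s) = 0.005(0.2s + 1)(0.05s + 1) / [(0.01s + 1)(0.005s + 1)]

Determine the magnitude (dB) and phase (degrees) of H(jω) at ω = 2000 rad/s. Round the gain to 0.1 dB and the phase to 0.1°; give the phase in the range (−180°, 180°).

At ω = 2000 rad/s:
zero (1 + j2000·0.2) = 1 + j400 → |·| ≈ 400, ∠ ≈ 89.86°
zero (1 + j2000·0.05) = 1 + j100 → |·| ≈ 100, ∠ ≈ 89.43°
pole (1 + j2000·0.01) = 1 + j20 → |·| ≈ 20.025, ∠ ≈ 87.14°
pole (1 + j2000·0.005) = 1 + j10 → |·| ≈ 10.05, ∠ ≈ 84.29°
|H| = 0.005 · 400 · 100 / (20.025 · 10.05) ≈ 0.99378
Gain = 20 log₁₀(0.99378) ≈ -0.05 dB
∠H = (89.86° + 89.43°) − (87.14° + 84.29°) = 7.86°

-0.1 dB, 7.9°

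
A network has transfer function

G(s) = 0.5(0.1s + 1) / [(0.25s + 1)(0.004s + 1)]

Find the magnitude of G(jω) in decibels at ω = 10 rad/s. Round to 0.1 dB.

-11.6 dB

At ω = 10 rad/s:
zero (1 + j10·0.1) = 1 + j1 → |·| ≈ 1.4142, ∠ ≈ 45.00°
pole (1 + j10·0.25) = 1 + j2.5 → |·| ≈ 2.6926, ∠ ≈ 68.20°
pole (1 + j10·0.004) = 1 + j0.04 → |·| ≈ 1.0008, ∠ ≈ 2.29°
|G| = 0.5 · 1.4142 / (2.6926 · 1.0008) ≈ 0.2624
Gain = 20 log₁₀(0.2624) ≈ -11.62 dB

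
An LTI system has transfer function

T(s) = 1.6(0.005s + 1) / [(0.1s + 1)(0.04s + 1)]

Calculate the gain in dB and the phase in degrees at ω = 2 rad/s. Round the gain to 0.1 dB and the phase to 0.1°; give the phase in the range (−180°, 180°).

At ω = 2 rad/s:
zero (1 + j2·0.005) = 1 + j0.01 → |·| ≈ 1, ∠ ≈ 0.57°
pole (1 + j2·0.1) = 1 + j0.2 → |·| ≈ 1.0198, ∠ ≈ 11.31°
pole (1 + j2·0.04) = 1 + j0.08 → |·| ≈ 1.0032, ∠ ≈ 4.57°
|T| = 1.6 · 1 / (1.0198 · 1.0032) ≈ 1.5639
Gain = 20 log₁₀(1.5639) ≈ 3.88 dB
∠T = (0.57°) − (11.31° + 4.57°) = -15.31°

3.9 dB, -15.3°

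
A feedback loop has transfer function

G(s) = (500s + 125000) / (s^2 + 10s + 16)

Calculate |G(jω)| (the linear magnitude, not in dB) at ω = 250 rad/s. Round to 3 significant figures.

2.83

Substitute s = j250:
Numerator: 500(j250) + 125000 = 125000 + j125000
Denominator: (j250)^2 + 10(j250) + 16 = -62484 + j2500
|N| = √(125000² + 125000²) ≈ 1.7678e+05, ∠N ≈ 45.00°
|D| = √(62484² + 2500²) ≈ 62534, ∠D ≈ 177.71°
|G| = 1.7678e+05 / 62534 ≈ 2.8269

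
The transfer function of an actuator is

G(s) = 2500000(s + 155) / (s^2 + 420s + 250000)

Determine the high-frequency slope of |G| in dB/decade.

-20 dB/decade

Each pole contributes −20 dB/decade at high frequency; each zero contributes +20 dB/decade.
Net: 1 zero(s) − 2 pole(s) → -20 dB/decade.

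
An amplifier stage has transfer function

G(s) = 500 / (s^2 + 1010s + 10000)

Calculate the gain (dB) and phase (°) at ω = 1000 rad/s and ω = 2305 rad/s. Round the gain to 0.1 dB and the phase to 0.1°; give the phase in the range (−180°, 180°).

Substitute s = j1000:
Numerator: 500 = 500 + j0
Denominator: (j1000)^2 + 1010(j1000) + 10000 = -990000 + j1010000
|N| = √(500² + 0²) ≈ 500, ∠N ≈ 0.00°
|D| = √(990000² + 1010000²) ≈ 1.4143e+06, ∠D ≈ 134.43°
|G| = 500 / 1.4143e+06 ≈ 0.00035353
Gain = 20 log₁₀(0.00035353) ≈ -69.03 dB
∠G = 0.00° − 134.43° = -134.43°

Substitute s = j2305:
Numerator: 500 = 500 + j0
Denominator: (j2305)^2 + 1010(j2305) + 10000 = -5303025 + j2328050
|N| = √(500² + 0²) ≈ 500, ∠N ≈ 0.00°
|D| = √(5303025² + 2328050²) ≈ 5.7915e+06, ∠D ≈ 156.30°
|G| = 500 / 5.7915e+06 ≈ 8.6333e-05
Gain = 20 log₁₀(8.6333e-05) ≈ -81.28 dB
∠G = 0.00° − 156.30° = -156.30°

ω = 1000: -69.0 dB, -134.4°; ω = 2305: -81.3 dB, -156.3°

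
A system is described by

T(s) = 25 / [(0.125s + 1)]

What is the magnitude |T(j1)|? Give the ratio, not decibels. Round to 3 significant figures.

At ω = 1 rad/s:
pole (1 + j1·0.125) = 1 + j0.125 → |·| ≈ 1.0078, ∠ ≈ 7.13°
|T| = 25 · 1 / (1.0078) ≈ 24.807

24.8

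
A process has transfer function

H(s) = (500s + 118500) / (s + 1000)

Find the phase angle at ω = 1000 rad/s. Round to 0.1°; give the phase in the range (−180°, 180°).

Substitute s = j1000:
Numerator: 500(j1000) + 118500 = 118500 + j500000
Denominator: (j1000) + 1000 = 1000 + j1000
|N| = √(118500² + 500000²) ≈ 5.1385e+05, ∠N ≈ 76.67°
|D| = √(1000² + 1000²) ≈ 1414.2, ∠D ≈ 45.00°
∠H = 76.67° − 45.00° = 31.67°

31.7°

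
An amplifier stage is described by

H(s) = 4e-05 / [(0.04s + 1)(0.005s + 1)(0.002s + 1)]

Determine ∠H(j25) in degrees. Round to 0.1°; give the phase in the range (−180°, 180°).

-55.0°

At ω = 25 rad/s:
pole (1 + j25·0.04) = 1 + j1 → |·| ≈ 1.4142, ∠ ≈ 45.00°
pole (1 + j25·0.005) = 1 + j0.125 → |·| ≈ 1.0078, ∠ ≈ 7.13°
pole (1 + j25·0.002) = 1 + j0.05 → |·| ≈ 1.0012, ∠ ≈ 2.86°
∠H = (0°) − (45.00° + 7.13° + 2.86°) = -54.99°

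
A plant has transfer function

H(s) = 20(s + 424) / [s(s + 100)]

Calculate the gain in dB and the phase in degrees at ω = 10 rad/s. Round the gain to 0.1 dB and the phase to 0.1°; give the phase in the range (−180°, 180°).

At s = jω = j10:
zero (s+424): 424 + j10 → |·| = √(424²+10²) = √179876 ≈ 424.12, ∠ = arctan(10/424) ≈ 1.35°
pole (s+100): 100 + j10 → |·| = √(100²+10²) = √10100 ≈ 100.5, ∠ = arctan(10/100) ≈ 5.71°
pole at origin: |s| = 10, ∠ = 90.00° (in denominator)
|H| = 20 · 424.12 / 1005 ≈ 8.4402
Gain = 20 log₁₀(8.4402) ≈ 18.53 dB
∠H = 1.35° − 95.71° = -94.36°

18.5 dB, -94.4°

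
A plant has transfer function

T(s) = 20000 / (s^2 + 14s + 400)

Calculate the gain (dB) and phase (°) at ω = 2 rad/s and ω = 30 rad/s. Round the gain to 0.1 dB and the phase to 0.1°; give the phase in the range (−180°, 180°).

At s = jω = j2:
quadratic: (j2)² + 14·j2 + 400 = 396 + j28 → |·| ≈ 396.99, ∠ ≈ 4.04°
|T| = 20000 / 396.99 ≈ 50.379
Gain = 20 log₁₀(50.379) ≈ 34.04 dB
∠T = 0.00° − 4.04° = -4.04°

At s = jω = j30:
quadratic: (j30)² + 14·j30 + 400 = -500 + j420 → |·| ≈ 652.99, ∠ ≈ 139.97°
|T| = 20000 / 652.99 ≈ 30.628
Gain = 20 log₁₀(30.628) ≈ 29.72 dB
∠T = 0.00° − 139.97° = -139.97°

ω = 2: 34.0 dB, -4.0°; ω = 30: 29.7 dB, -140.0°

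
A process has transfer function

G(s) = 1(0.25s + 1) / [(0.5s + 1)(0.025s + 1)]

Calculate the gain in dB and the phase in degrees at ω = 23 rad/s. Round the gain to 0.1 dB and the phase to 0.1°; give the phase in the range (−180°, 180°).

At ω = 23 rad/s:
zero (1 + j23·0.25) = 1 + j5.75 → |·| ≈ 5.8363, ∠ ≈ 80.13°
pole (1 + j23·0.5) = 1 + j11.5 → |·| ≈ 11.543, ∠ ≈ 85.03°
pole (1 + j23·0.025) = 1 + j0.575 → |·| ≈ 1.1535, ∠ ≈ 29.90°
|G| = 1 · 5.8363 / (11.543 · 1.1535) ≈ 0.43833
Gain = 20 log₁₀(0.43833) ≈ -7.16 dB
∠G = (80.13°) − (85.03° + 29.90°) = -34.80°

-7.2 dB, -34.8°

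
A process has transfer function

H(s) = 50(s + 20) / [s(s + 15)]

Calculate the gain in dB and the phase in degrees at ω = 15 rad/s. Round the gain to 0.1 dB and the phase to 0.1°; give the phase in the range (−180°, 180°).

At s = jω = j15:
zero (s+20): 20 + j15 → |·| = √(20²+15²) = √625 ≈ 25, ∠ = arctan(15/20) ≈ 36.87°
pole (s+15): 15 + j15 → |·| = √(15²+15²) = √450 ≈ 21.213, ∠ = arctan(15/15) ≈ 45.00°
pole at origin: |s| = 15, ∠ = 90.00° (in denominator)
|H| = 50 · 25 / 318.19 ≈ 3.9285
Gain = 20 log₁₀(3.9285) ≈ 11.88 dB
∠H = 36.87° − 135.00° = -98.13°

11.9 dB, -98.1°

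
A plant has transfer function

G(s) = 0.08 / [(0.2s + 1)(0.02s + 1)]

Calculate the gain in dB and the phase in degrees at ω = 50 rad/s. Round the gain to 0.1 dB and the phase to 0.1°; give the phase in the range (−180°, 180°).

-45.0 dB, -129.3°

At ω = 50 rad/s:
pole (1 + j50·0.2) = 1 + j10 → |·| ≈ 10.05, ∠ ≈ 84.29°
pole (1 + j50·0.02) = 1 + j1 → |·| ≈ 1.4142, ∠ ≈ 45.00°
|G| = 0.08 · 1 / (10.05 · 1.4142) ≈ 0.0056288
Gain = 20 log₁₀(0.0056288) ≈ -44.99 dB
∠G = (0°) − (84.29° + 45.00°) = -129.29°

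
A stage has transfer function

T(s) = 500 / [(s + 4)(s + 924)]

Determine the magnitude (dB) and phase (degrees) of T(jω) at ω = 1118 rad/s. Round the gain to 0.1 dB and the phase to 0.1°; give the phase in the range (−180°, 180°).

At s = jω = j1118:
pole (s+4): 4 + j1118 → |·| = √(4²+1118²) = √1249940 ≈ 1118, ∠ = arctan(1118/4) ≈ 89.80°
pole (s+924): 924 + j1118 → |·| = √(924²+1118²) = √2103700 ≈ 1450.4, ∠ = arctan(1118/924) ≈ 50.43°
|T| = 500 / 1.6215e+06 ≈ 0.00030836
Gain = 20 log₁₀(0.00030836) ≈ -70.22 dB
∠T = 0.00° − 140.23° = -140.23°

-70.2 dB, -140.2°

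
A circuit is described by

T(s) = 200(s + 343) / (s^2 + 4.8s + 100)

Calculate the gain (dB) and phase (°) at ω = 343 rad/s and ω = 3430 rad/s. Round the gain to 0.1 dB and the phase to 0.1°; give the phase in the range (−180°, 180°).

ω = 343: -1.7 dB, -134.2°; ω = 3430: -24.6 dB, -95.6°

At s = jω = j343:
zero (s+343): 343 + j343 → |·| = √(343²+343²) = √235298 ≈ 485.08, ∠ = arctan(343/343) ≈ 45.00°
quadratic: (j343)² + 4.8·j343 + 100 = -117549 + j1646.4 → |·| ≈ 1.1756e+05, ∠ ≈ 179.20°
|T| = 200 · 485.08 / 1.1756e+05 ≈ 0.82525
Gain = 20 log₁₀(0.82525) ≈ -1.67 dB
∠T = 45.00° − 179.20° = -134.20°

At s = jω = j3430:
zero (s+343): 343 + j3430 → |·| = √(343²+3430²) = √11882549 ≈ 3447.1, ∠ = arctan(3430/343) ≈ 84.29°
quadratic: (j3430)² + 4.8·j3430 + 100 = -11764800 + j16464 → |·| ≈ 1.1765e+07, ∠ ≈ 179.92°
|T| = 200 · 3447.1 / 1.1765e+07 ≈ 0.058599
Gain = 20 log₁₀(0.058599) ≈ -24.64 dB
∠T = 84.29° − 179.92° = -95.63°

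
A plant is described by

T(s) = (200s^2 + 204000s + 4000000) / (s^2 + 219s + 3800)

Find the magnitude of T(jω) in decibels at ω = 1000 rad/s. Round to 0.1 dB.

Substitute s = j1000:
Numerator: 200(j1000)^2 + 204000(j1000) + 4000000 = -196000000 + j204000000
Denominator: (j1000)^2 + 219(j1000) + 3800 = -996200 + j219000
|N| = √(196000000² + 204000000²) ≈ 2.829e+08, ∠N ≈ 133.85°
|D| = √(996200² + 219000²) ≈ 1.02e+06, ∠D ≈ 167.60°
|T| = 2.829e+08 / 1.02e+06 ≈ 277.35
Gain = 20 log₁₀(277.35) ≈ 48.86 dB

48.9 dB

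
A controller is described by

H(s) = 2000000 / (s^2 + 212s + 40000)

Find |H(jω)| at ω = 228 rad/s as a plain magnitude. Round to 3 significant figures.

At s = jω = j228:
quadratic: (j228)² + 212·j228 + 40000 = -11984 + j48336 → |·| ≈ 49799, ∠ ≈ 103.92°
|H| = 2000000 / 49799 ≈ 40.161

40.2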